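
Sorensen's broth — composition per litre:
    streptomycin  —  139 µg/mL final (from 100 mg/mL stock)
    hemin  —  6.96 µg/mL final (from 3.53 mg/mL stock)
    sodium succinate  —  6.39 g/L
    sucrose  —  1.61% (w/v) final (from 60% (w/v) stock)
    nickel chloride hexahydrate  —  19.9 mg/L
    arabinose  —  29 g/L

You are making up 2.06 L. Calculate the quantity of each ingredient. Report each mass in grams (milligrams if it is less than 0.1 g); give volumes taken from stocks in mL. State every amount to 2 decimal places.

Working volume: 2.06 L.
streptomycin: C1V1 = C2V2 → 139 µg/mL × 2060 mL ÷ 100000 µg/mL = 2.86 mL
hemin: dilute stock: 6.96 µg/mL × 2060 mL ÷ 3530 µg/mL = 4.06 mL
sodium succinate: 6.39 g/L × 2.06 L = 13.16 g
sucrose: dilute stock: 1.61% ÷ 60% × 2060 mL = 55.28 mL
nickel chloride hexahydrate: 19.9 mg/L × 2.06 L = 40.99 mg
arabinose: 29 g/L × 2.06 L = 59.74 g

streptomycin 2.86 mL; hemin 4.06 mL; sodium succinate 13.16 g; sucrose 55.28 mL; nickel chloride hexahydrate 40.99 mg; arabinose 59.74 g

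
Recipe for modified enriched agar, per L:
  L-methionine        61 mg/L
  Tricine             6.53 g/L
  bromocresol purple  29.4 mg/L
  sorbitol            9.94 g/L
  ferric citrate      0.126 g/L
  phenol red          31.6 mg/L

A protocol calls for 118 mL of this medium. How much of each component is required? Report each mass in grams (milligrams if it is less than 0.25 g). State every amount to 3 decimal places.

Target volume = 118 mL = 0.118 L.
L-methionine: 61 mg/L × 0.118 L = 7.198 mg
Tricine: 6.53 g/L × 0.118 L = 0.771 g
bromocresol purple: 29.4 mg/L × 0.118 L = 3.469 mg
sorbitol: 9.94 g/L × 0.118 L = 1.173 g
ferric citrate: 0.126 g/L × 0.118 L = 0.014868 g = 14.868 mg
phenol red: 31.6 mg/L × 0.118 L = 3.729 mg

L-methionine 7.198 mg; Tricine 0.771 g; bromocresol purple 3.469 mg; sorbitol 1.173 g; ferric citrate 14.868 mg; phenol red 3.729 mg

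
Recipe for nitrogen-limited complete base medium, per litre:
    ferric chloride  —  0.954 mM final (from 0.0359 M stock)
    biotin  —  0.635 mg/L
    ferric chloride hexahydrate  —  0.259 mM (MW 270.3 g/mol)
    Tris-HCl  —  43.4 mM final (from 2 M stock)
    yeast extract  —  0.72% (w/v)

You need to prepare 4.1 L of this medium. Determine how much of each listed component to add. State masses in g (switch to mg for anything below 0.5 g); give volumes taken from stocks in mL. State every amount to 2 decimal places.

ferric chloride 108.95 mL; biotin 2.60 mg; ferric chloride hexahydrate 287.03 mg; Tris-HCl 88.97 mL; yeast extract 29.52 g

Working volume: 4.1 L.
ferric chloride: dilute stock: 0.954 mM × 4100 mL ÷ 35.9 mM = 108.95 mL
biotin: 0.635 mg/L × 4.1 L = 2.60 mg
ferric chloride hexahydrate: 0.259 mmol/L × 270.3 mg/mmol × 4.1 L = 287.03 mg
Tris-HCl: C1V1 = C2V2 → 43.4 mM × 4100 mL ÷ 2000 mM = 88.97 mL
yeast extract: 0.72 g per 100 mL × 4100 mL ÷ 100 = 29.52 g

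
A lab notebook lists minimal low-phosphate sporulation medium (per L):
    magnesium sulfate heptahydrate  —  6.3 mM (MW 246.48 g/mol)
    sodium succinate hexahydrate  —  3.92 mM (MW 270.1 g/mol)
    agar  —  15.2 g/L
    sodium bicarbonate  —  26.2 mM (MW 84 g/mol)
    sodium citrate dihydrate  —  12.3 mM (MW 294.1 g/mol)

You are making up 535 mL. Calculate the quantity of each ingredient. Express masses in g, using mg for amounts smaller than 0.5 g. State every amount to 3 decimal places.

Scale factor relative to 1 L: 0.535.
magnesium sulfate heptahydrate: 6.3 mmol/L × 246.48 g/mol × 0.535 L ÷ 1000 = 0.831 g
sodium succinate hexahydrate: 3.92 mmol/L × 270.1 g/mol × 0.535 L ÷ 1000 = 0.566 g
agar: 15.2 g/L × 0.535 L = 8.132 g
sodium bicarbonate: 26.2 mmol/L × 84 g/mol × 0.535 L ÷ 1000 = 1.177 g
sodium citrate dihydrate: 12.3 mmol/L × 294.1 g/mol × 0.535 L ÷ 1000 = 1.935 g

magnesium sulfate heptahydrate 0.831 g; sodium succinate hexahydrate 0.566 g; agar 8.132 g; sodium bicarbonate 1.177 g; sodium citrate dihydrate 1.935 g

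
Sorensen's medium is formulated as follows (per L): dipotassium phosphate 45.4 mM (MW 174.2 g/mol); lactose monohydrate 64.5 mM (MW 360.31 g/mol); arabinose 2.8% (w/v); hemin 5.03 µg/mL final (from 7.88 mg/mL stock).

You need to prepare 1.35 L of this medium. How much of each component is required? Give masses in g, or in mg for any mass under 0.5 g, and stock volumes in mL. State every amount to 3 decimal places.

Working volume: 1.35 L.
dipotassium phosphate: 45.4 mmol/L × 174.2 g/mol × 1.35 L ÷ 1000 = 10.677 g
lactose monohydrate: 64.5 mmol/L × 360.31 g/mol × 1.35 L ÷ 1000 = 31.374 g
arabinose: 2.8 g per 100 mL × 1350 mL ÷ 100 = 37.800 g
hemin: C1V1 = C2V2 → 5.03 µg/mL × 1350 mL ÷ 7880 µg/mL = 0.862 mL

dipotassium phosphate 10.677 g; lactose monohydrate 31.374 g; arabinose 37.800 g; hemin 0.862 mL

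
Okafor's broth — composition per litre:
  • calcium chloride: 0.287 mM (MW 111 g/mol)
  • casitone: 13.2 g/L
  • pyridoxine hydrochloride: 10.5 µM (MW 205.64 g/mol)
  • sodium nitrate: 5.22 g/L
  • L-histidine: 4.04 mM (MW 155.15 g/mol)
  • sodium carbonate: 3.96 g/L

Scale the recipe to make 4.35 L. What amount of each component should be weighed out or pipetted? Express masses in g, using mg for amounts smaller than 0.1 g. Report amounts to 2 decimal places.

calcium chloride 0.14 g; casitone 57.42 g; pyridoxine hydrochloride 9.39 mg; sodium nitrate 22.71 g; L-histidine 2.73 g; sodium carbonate 17.23 g

Scale factor relative to 1 L: 4.35.
calcium chloride: 0.287 mmol/L × 111 g/mol × 4.35 L ÷ 1000 = 0.14 g
casitone: 13.2 g/L × 4.35 L = 57.42 g
pyridoxine hydrochloride: 10.5 µmol/L × 205.64 g/mol × 4.35 L ÷ 1000 = 9.39 mg
sodium nitrate: 5.22 g/L × 4.35 L = 22.71 g
L-histidine: 4.04 mmol/L × 155.15 g/mol × 4.35 L ÷ 1000 = 2.73 g
sodium carbonate: 3.96 g/L × 4.35 L = 17.23 g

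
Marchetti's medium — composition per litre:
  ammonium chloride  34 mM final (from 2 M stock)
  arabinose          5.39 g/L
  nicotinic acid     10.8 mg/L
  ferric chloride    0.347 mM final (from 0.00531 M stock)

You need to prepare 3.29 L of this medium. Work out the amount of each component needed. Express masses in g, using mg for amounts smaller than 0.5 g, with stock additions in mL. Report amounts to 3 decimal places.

ammonium chloride 55.930 mL; arabinose 17.733 g; nicotinic acid 35.532 mg; ferric chloride 214.996 mL

Scale factor relative to 1 L: 3.29.
ammonium chloride: dilute stock: 34 mM × 3290 mL ÷ 2000 mM = 55.930 mL
arabinose: 5.39 g/L × 3.29 L = 17.733 g
nicotinic acid: 10.8 mg/L × 3.29 L = 35.532 mg
ferric chloride: dilute stock: 0.347 mM × 3290 mL ÷ 5.31 mM = 214.996 mL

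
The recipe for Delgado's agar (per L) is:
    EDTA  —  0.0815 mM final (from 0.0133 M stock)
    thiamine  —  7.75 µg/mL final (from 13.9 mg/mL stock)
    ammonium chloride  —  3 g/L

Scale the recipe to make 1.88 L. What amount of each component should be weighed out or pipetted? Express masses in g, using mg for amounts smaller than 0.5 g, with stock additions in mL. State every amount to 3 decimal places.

Scale factor relative to 1 L: 1.88.
EDTA: dilute stock: 0.0815 mM × 1880 mL ÷ 13.3 mM = 11.520 mL
thiamine: dilute stock: 7.75 µg/mL × 1880 mL ÷ 13900 µg/mL = 1.048 mL
ammonium chloride: 3 g/L × 1.88 L = 5.640 g

EDTA 11.520 mL; thiamine 1.048 mL; ammonium chloride 5.640 g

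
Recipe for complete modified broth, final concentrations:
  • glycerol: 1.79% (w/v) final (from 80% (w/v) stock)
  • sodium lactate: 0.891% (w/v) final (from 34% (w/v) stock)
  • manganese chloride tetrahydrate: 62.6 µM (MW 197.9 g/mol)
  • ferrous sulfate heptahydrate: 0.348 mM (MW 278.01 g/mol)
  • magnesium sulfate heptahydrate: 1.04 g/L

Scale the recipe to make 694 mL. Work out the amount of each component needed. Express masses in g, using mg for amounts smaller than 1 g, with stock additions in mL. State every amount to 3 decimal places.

glycerol 15.528 mL; sodium lactate 18.187 mL; manganese chloride tetrahydrate 8.598 mg; ferrous sulfate heptahydrate 67.143 mg; magnesium sulfate heptahydrate 721.760 mg

Scale factor relative to 1 L: 0.694.
glycerol: V = C2·V2/C1 = 1.79% ÷ 80% × 694 mL = 15.528 mL
sodium lactate: C1V1 = C2V2 → 0.891% ÷ 34% × 694 mL = 18.187 mL
manganese chloride tetrahydrate: 62.6 µmol/L × 197.9 g/mol × 0.694 L ÷ 1000 = 8.598 mg
ferrous sulfate heptahydrate: 0.348 mmol/L × 278.01 mg/mmol × 0.694 L = 67.143 mg
magnesium sulfate heptahydrate: 1.04 g/L × 0.694 L = 0.72176 g = 721.760 mg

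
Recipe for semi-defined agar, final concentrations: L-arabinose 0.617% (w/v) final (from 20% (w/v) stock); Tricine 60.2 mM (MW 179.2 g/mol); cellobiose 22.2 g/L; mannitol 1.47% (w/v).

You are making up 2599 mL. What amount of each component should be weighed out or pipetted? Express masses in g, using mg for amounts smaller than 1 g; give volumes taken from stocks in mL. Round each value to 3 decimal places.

L-arabinose 80.179 mL; Tricine 28.038 g; cellobiose 57.698 g; mannitol 38.205 g

Scale factor relative to 1 L: 2.599.
L-arabinose: C1V1 = C2V2 → 0.617% ÷ 20% × 2599 mL = 80.179 mL
Tricine: 60.2 mmol/L × 179.2 g/mol × 2.599 L ÷ 1000 = 28.038 g
cellobiose: 22.2 g/L × 2.599 L = 57.698 g
mannitol: 1.47% w/v = 14.7 g/L → 14.7 × 2.599 L = 38.205 g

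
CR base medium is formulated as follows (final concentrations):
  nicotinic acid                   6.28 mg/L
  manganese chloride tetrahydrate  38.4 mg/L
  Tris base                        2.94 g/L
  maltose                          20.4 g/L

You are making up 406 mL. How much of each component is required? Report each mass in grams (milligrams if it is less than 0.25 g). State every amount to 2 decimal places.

nicotinic acid 2.55 mg; manganese chloride tetrahydrate 15.59 mg; Tris base 1.19 g; maltose 8.28 g

Working volume: 406 mL = 0.406 L.
nicotinic acid: 6.28 mg/L × 0.406 L = 2.55 mg
manganese chloride tetrahydrate: 38.4 mg/L × 0.406 L = 15.59 mg
Tris base: 2.94 g/L × 0.406 L = 1.19 g
maltose: 20.4 g/L × 0.406 L = 8.28 g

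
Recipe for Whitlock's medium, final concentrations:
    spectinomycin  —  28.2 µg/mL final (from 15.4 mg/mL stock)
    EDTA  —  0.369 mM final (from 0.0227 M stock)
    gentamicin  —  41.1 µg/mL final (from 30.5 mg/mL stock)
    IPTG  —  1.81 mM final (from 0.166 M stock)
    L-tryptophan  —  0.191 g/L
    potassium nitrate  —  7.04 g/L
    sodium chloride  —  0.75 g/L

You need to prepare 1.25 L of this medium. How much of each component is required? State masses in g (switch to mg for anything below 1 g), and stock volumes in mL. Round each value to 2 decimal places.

spectinomycin 2.29 mL; EDTA 20.32 mL; gentamicin 1.68 mL; IPTG 13.63 mL; L-tryptophan 238.75 mg; potassium nitrate 8.80 g; sodium chloride 937.50 mg

Working volume: 1.25 L.
spectinomycin: C1V1 = C2V2 → 28.2 µg/mL × 1250 mL ÷ 15400 µg/mL = 2.29 mL
EDTA: V = C2·V2/C1 = 0.369 mM × 1250 mL ÷ 22.7 mM = 20.32 mL
gentamicin: dilute stock: 41.1 µg/mL × 1250 mL ÷ 30500 µg/mL = 1.68 mL
IPTG: dilute stock: 1.81 mM × 1250 mL ÷ 166 mM = 13.63 mL
L-tryptophan: 0.191 g/L × 1.25 L = 0.23875 g = 238.75 mg
potassium nitrate: 7.04 g/L × 1.25 L = 8.80 g
sodium chloride: 0.75 g/L × 1.25 L = 0.9375 g = 937.50 mg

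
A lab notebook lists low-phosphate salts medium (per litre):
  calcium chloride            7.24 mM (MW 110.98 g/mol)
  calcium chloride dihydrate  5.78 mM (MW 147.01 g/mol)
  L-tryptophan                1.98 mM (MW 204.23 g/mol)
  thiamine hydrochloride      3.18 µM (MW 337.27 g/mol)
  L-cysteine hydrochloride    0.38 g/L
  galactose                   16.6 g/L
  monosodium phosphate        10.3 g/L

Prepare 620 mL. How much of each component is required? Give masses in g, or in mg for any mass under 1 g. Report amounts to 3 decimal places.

Scale factor relative to 1 L: 0.62.
calcium chloride: 7.24 mmol/L × 110.98 mg/mmol × 0.62 L = 498.167 mg
calcium chloride dihydrate: 5.78 mmol/L × 147.01 mg/mmol × 0.62 L = 526.825 mg
L-tryptophan: 1.98 mmol/L × 204.23 mg/mmol × 0.62 L = 250.713 mg
thiamine hydrochloride: 3.18 µmol/L × 337.27 g/mol × 0.62 L ÷ 1000 = 0.665 mg
L-cysteine hydrochloride: 0.38 g/L × 0.62 L = 0.2356 g = 235.600 mg
galactose: 16.6 g/L × 0.62 L = 10.292 g
monosodium phosphate: 10.3 g/L × 0.62 L = 6.386 g

calcium chloride 498.167 mg; calcium chloride dihydrate 526.825 mg; L-tryptophan 250.713 mg; thiamine hydrochloride 0.665 mg; L-cysteine hydrochloride 235.600 mg; galactose 10.292 g; monosodium phosphate 6.386 g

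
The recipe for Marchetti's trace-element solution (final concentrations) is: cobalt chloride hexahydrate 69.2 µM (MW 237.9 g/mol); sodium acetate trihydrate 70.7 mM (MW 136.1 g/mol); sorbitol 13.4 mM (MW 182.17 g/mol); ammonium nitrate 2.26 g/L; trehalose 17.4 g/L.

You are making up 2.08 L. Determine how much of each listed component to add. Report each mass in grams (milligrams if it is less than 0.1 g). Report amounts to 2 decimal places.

Working volume: 2.08 L.
cobalt chloride hexahydrate: 69.2 µmol/L × 237.9 g/mol × 2.08 L ÷ 1000 = 34.24 mg
sodium acetate trihydrate: 70.7 mmol/L × 136.1 g/mol × 2.08 L ÷ 1000 = 20.01 g
sorbitol: 13.4 mmol/L × 182.17 g/mol × 2.08 L ÷ 1000 = 5.08 g
ammonium nitrate: 2.26 g/L × 2.08 L = 4.70 g
trehalose: 17.4 g/L × 2.08 L = 36.19 g

cobalt chloride hexahydrate 34.24 mg; sodium acetate trihydrate 20.01 g; sorbitol 5.08 g; ammonium nitrate 4.70 g; trehalose 36.19 g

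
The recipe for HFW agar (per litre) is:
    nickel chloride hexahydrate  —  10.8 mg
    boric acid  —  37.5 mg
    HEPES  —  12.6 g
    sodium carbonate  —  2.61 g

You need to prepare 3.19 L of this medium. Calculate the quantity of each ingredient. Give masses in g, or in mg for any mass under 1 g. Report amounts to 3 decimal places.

Scale factor = 3190 mL / 1000 mL = 3.19.
nickel chloride hexahydrate: 10.8 mg × (3190 mL / 1000 mL) = 34.452 mg
boric acid: 37.5 mg × (3190 mL / 1000 mL) = 119.625 mg
HEPES: 12.6 g × (3190 mL / 1000 mL) = 40.194 g
sodium carbonate: 2.61 g × (3190 mL / 1000 mL) = 8.326 g

nickel chloride hexahydrate 34.452 mg; boric acid 119.625 mg; HEPES 40.194 g; sodium carbonate 8.326 g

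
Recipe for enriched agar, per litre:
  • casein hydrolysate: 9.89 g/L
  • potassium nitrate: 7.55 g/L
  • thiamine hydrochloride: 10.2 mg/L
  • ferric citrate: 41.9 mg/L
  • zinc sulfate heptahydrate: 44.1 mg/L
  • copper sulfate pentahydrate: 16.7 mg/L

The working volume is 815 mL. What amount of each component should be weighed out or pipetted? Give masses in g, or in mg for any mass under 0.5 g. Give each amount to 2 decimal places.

Scale factor relative to 1 L: 0.815.
casein hydrolysate: 9.89 g/L × 0.815 L = 8.06 g
potassium nitrate: 7.55 g/L × 0.815 L = 6.15 g
thiamine hydrochloride: 10.2 mg/L × 0.815 L = 8.31 mg
ferric citrate: 41.9 mg/L × 0.815 L = 34.15 mg
zinc sulfate heptahydrate: 44.1 mg/L × 0.815 L = 35.94 mg
copper sulfate pentahydrate: 16.7 mg/L × 0.815 L = 13.61 mg

casein hydrolysate 8.06 g; potassium nitrate 6.15 g; thiamine hydrochloride 8.31 mg; ferric citrate 34.15 mg; zinc sulfate heptahydrate 35.94 mg; copper sulfate pentahydrate 13.61 mg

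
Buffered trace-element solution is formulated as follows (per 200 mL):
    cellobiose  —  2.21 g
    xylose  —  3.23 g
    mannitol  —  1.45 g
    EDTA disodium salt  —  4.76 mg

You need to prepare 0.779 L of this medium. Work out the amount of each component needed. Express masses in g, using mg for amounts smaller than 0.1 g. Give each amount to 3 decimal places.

Ratio of target to recipe volume: 779 / 200 = 3.895.
cellobiose: 2.21 g × (779 mL / 200 mL) = 8.608 g
xylose: 3.23 g × (779 mL / 200 mL) = 12.581 g
mannitol: 1.45 g × (779 mL / 200 mL) = 5.648 g
EDTA disodium salt: 4.76 mg × (779 mL / 200 mL) = 18.540 mg

cellobiose 8.608 g; xylose 12.581 g; mannitol 5.648 g; EDTA disodium salt 18.540 mg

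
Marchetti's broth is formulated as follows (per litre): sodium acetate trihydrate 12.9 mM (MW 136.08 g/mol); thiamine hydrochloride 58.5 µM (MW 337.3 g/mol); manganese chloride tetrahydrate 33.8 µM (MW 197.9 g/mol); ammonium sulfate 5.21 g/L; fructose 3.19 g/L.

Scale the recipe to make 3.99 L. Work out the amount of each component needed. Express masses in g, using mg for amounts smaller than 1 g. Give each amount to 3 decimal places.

sodium acetate trihydrate 7.004 g; thiamine hydrochloride 78.731 mg; manganese chloride tetrahydrate 26.689 mg; ammonium sulfate 20.788 g; fructose 12.728 g

Working volume: 3.99 L.
sodium acetate trihydrate: 12.9 mmol/L × 136.08 g/mol × 3.99 L ÷ 1000 = 7.004 g
thiamine hydrochloride: 58.5 µmol/L × 337.3 g/mol × 3.99 L ÷ 1000 = 78.731 mg
manganese chloride tetrahydrate: 33.8 µmol/L × 197.9 g/mol × 3.99 L ÷ 1000 = 26.689 mg
ammonium sulfate: 5.21 g/L × 3.99 L = 20.788 g
fructose: 3.19 g/L × 3.99 L = 12.728 g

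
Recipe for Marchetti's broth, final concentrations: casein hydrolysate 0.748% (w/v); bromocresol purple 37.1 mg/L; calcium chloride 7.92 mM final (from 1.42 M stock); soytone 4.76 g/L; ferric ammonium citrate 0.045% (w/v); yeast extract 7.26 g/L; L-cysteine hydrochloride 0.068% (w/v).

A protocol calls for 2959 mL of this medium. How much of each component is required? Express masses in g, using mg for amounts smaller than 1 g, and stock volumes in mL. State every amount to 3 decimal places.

casein hydrolysate 22.133 g; bromocresol purple 109.779 mg; calcium chloride 16.504 mL; soytone 14.085 g; ferric ammonium citrate 1.332 g; yeast extract 21.482 g; L-cysteine hydrochloride 2.012 g

Working volume: 2959 mL = 2.959 L.
casein hydrolysate: 0.748% w/v = 7.48 g/L → 7.48 × 2.959 L = 22.133 g
bromocresol purple: 37.1 mg/L × 2.959 L = 109.779 mg
calcium chloride: C1V1 = C2V2 → 7.92 mM × 2959 mL ÷ 1420 mM = 16.504 mL
soytone: 4.76 g/L × 2.959 L = 14.085 g
ferric ammonium citrate: 0.045 g per 100 mL × 2959 mL ÷ 100 = 1.332 g
yeast extract: 7.26 g/L × 2.959 L = 21.482 g
L-cysteine hydrochloride: 0.068% w/v = 0.68 g/L → 0.68 × 2.959 L = 2.012 g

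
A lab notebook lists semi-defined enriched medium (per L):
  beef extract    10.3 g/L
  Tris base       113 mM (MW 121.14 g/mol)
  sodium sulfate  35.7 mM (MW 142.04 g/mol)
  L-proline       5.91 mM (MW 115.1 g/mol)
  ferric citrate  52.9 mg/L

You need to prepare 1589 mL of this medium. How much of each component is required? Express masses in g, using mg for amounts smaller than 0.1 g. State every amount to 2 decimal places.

Target volume = 1589 mL = 1.589 L.
beef extract: 10.3 g/L × 1.589 L = 16.37 g
Tris base: 113 mmol/L × 121.14 g/mol × 1.589 L ÷ 1000 = 21.75 g
sodium sulfate: 35.7 mmol/L × 142.04 g/mol × 1.589 L ÷ 1000 = 8.06 g
L-proline: 5.91 mmol/L × 115.1 g/mol × 1.589 L ÷ 1000 = 1.08 g
ferric citrate: 52.9 mg/L × 1.589 L = 84.06 mg

beef extract 16.37 g; Tris base 21.75 g; sodium sulfate 8.06 g; L-proline 1.08 g; ferric citrate 84.06 mg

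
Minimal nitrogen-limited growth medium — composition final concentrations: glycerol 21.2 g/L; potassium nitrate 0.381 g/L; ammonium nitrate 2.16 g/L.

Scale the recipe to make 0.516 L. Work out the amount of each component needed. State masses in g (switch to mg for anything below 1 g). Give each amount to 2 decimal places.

Scale factor relative to 1 L: 0.516.
glycerol: 21.2 g/L × 0.516 L = 10.94 g
potassium nitrate: 0.381 g/L × 0.516 L = 0.196596 g = 196.60 mg
ammonium nitrate: 2.16 g/L × 0.516 L = 1.11 g

glycerol 10.94 g; potassium nitrate 196.60 mg; ammonium nitrate 1.11 g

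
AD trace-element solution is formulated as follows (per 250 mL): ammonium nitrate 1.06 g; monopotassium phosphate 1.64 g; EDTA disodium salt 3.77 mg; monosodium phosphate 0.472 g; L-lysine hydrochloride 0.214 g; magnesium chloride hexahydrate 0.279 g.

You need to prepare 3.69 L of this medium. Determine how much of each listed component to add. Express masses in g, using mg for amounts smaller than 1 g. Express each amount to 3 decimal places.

Scale factor = 3690 mL / 250 mL = 14.76.
ammonium nitrate: 1.06 g × (3690 mL / 250 mL) = 15.646 g
monopotassium phosphate: 1.64 g × (3690 mL / 250 mL) = 24.206 g
EDTA disodium salt: 3.77 mg × (3690 mL / 250 mL) = 55.645 mg
monosodium phosphate: 0.472 g × (3690 mL / 250 mL) = 6.967 g
L-lysine hydrochloride: 0.214 g × (3690 mL / 250 mL) = 3.159 g
magnesium chloride hexahydrate: 0.279 g × (3690 mL / 250 mL) = 4.118 g

ammonium nitrate 15.646 g; monopotassium phosphate 24.206 g; EDTA disodium salt 55.645 mg; monosodium phosphate 6.967 g; L-lysine hydrochloride 3.159 g; magnesium chloride hexahydrate 4.118 g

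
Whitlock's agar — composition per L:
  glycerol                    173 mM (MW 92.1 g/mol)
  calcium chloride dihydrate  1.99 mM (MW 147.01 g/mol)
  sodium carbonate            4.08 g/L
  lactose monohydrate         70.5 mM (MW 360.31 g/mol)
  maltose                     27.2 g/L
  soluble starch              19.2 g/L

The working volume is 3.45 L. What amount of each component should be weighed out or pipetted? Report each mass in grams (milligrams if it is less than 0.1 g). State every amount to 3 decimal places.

Scale factor relative to 1 L: 3.45.
glycerol: 173 mmol/L × 92.1 g/mol × 3.45 L ÷ 1000 = 54.970 g
calcium chloride dihydrate: 1.99 mmol/L × 147.01 g/mol × 3.45 L ÷ 1000 = 1.009 g
sodium carbonate: 4.08 g/L × 3.45 L = 14.076 g
lactose monohydrate: 70.5 mmol/L × 360.31 g/mol × 3.45 L ÷ 1000 = 87.636 g
maltose: 27.2 g/L × 3.45 L = 93.840 g
soluble starch: 19.2 g/L × 3.45 L = 66.240 g

glycerol 54.970 g; calcium chloride dihydrate 1.009 g; sodium carbonate 14.076 g; lactose monohydrate 87.636 g; maltose 93.840 g; soluble starch 66.240 g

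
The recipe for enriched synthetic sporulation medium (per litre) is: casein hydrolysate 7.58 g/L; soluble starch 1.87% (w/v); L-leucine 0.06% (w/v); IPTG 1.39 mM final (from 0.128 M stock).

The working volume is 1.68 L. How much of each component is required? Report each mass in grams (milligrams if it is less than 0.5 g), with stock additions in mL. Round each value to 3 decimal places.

Working volume: 1.68 L.
casein hydrolysate: 7.58 g/L × 1.68 L = 12.734 g
soluble starch: 1.87% w/v = 18.7 g/L → 18.7 × 1.68 L = 31.416 g
L-leucine: 0.06% w/v = 0.6 g/L → 0.6 × 1.68 L = 1.008 g
IPTG: dilute stock: 1.39 mM × 1680 mL ÷ 128 mM = 18.244 mL

casein hydrolysate 12.734 g; soluble starch 31.416 g; L-leucine 1.008 g; IPTG 18.244 mL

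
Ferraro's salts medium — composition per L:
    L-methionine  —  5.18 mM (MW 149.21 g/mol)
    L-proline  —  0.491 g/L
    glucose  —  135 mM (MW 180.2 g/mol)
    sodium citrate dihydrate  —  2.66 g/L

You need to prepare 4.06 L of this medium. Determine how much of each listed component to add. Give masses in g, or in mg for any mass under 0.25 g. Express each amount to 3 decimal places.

L-methionine 3.138 g; L-proline 1.993 g; glucose 98.768 g; sodium citrate dihydrate 10.800 g

Working volume: 4.06 L.
L-methionine: 5.18 mmol/L × 149.21 g/mol × 4.06 L ÷ 1000 = 3.138 g
L-proline: 0.491 g/L × 4.06 L = 1.993 g
glucose: 135 mmol/L × 180.2 g/mol × 4.06 L ÷ 1000 = 98.768 g
sodium citrate dihydrate: 2.66 g/L × 4.06 L = 10.800 g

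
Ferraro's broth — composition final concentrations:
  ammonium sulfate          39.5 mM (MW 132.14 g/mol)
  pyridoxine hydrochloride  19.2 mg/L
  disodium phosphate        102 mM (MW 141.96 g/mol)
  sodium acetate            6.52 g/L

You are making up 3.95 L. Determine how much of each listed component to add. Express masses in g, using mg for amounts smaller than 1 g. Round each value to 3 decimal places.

Scale factor relative to 1 L: 3.95.
ammonium sulfate: 39.5 mmol/L × 132.14 g/mol × 3.95 L ÷ 1000 = 20.617 g
pyridoxine hydrochloride: 19.2 mg/L × 3.95 L = 75.840 mg
disodium phosphate: 102 mmol/L × 141.96 g/mol × 3.95 L ÷ 1000 = 57.196 g
sodium acetate: 6.52 g/L × 3.95 L = 25.754 g

ammonium sulfate 20.617 g; pyridoxine hydrochloride 75.840 mg; disodium phosphate 57.196 g; sodium acetate 25.754 g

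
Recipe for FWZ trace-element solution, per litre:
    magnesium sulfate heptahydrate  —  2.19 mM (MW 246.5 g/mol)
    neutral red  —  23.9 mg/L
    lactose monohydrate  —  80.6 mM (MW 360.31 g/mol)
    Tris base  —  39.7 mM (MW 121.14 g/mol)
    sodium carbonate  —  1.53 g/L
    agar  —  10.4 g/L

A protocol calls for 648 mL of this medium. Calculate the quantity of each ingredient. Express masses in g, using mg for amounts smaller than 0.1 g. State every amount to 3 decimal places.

Target volume = 648 mL = 0.648 L.
magnesium sulfate heptahydrate: 2.19 mmol/L × 246.5 g/mol × 0.648 L ÷ 1000 = 0.350 g
neutral red: 23.9 mg/L × 0.648 L = 15.487 mg
lactose monohydrate: 80.6 mmol/L × 360.31 g/mol × 0.648 L ÷ 1000 = 18.819 g
Tris base: 39.7 mmol/L × 121.14 g/mol × 0.648 L ÷ 1000 = 3.116 g
sodium carbonate: 1.53 g/L × 0.648 L = 0.991 g
agar: 10.4 g/L × 0.648 L = 6.739 g

magnesium sulfate heptahydrate 0.350 g; neutral red 15.487 mg; lactose monohydrate 18.819 g; Tris base 3.116 g; sodium carbonate 0.991 g; agar 6.739 g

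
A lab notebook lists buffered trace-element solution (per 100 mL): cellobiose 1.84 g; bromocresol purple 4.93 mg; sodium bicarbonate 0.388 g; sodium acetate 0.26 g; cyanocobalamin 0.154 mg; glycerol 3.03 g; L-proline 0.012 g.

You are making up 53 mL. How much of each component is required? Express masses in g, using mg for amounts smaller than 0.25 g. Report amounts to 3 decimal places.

Ratio of target to recipe volume: 53 / 100 = 0.53.
cellobiose: 1.84 g × (53 mL / 100 mL) = 0.975 g
bromocresol purple: 4.93 mg × (53 mL / 100 mL) = 2.613 mg
sodium bicarbonate: 0.388 g × (53 mL / 100 mL) = 0.20564 g = 205.640 mg
sodium acetate: 0.26 g × (53 mL / 100 mL) = 0.1378 g = 137.800 mg
cyanocobalamin: 0.154 mg × (53 mL / 100 mL) = 0.082 mg
glycerol: 3.03 g × (53 mL / 100 mL) = 1.606 g
L-proline: 0.012 g × (53 mL / 100 mL) = 0.00636 g = 6.360 mg

cellobiose 0.975 g; bromocresol purple 2.613 mg; sodium bicarbonate 205.640 mg; sodium acetate 137.800 mg; cyanocobalamin 0.082 mg; glycerol 1.606 g; L-proline 6.360 mg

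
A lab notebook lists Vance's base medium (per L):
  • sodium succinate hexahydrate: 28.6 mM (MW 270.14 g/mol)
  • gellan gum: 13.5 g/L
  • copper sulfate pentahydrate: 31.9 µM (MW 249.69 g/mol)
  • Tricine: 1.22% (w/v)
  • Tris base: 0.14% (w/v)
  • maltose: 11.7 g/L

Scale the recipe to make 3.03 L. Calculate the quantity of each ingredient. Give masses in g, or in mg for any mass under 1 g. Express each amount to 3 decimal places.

sodium succinate hexahydrate 23.410 g; gellan gum 40.905 g; copper sulfate pentahydrate 24.134 mg; Tricine 36.966 g; Tris base 4.242 g; maltose 35.451 g

Working volume: 3.03 L.
sodium succinate hexahydrate: 28.6 mmol/L × 270.14 g/mol × 3.03 L ÷ 1000 = 23.410 g
gellan gum: 13.5 g/L × 3.03 L = 40.905 g
copper sulfate pentahydrate: 31.9 µmol/L × 249.69 g/mol × 3.03 L ÷ 1000 = 24.134 mg
Tricine: 1.22 g per 100 mL × 3030 mL ÷ 100 = 36.966 g
Tris base: 0.14% w/v = 1.4 g/L → 1.4 × 3.03 L = 4.242 g
maltose: 11.7 g/L × 3.03 L = 35.451 g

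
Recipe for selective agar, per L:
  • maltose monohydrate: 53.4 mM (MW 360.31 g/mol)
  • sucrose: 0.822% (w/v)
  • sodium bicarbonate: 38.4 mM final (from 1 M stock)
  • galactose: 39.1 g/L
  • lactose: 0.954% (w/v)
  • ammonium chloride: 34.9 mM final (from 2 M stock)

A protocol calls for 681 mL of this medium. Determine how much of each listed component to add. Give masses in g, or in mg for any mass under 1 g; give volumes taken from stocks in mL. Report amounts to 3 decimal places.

maltose monohydrate 13.103 g; sucrose 5.598 g; sodium bicarbonate 26.150 mL; galactose 26.627 g; lactose 6.497 g; ammonium chloride 11.883 mL

Target volume = 681 mL = 0.681 L.
maltose monohydrate: 53.4 mmol/L × 360.31 g/mol × 0.681 L ÷ 1000 = 13.103 g
sucrose: 0.822 g per 100 mL × 681 mL ÷ 100 = 5.598 g
sodium bicarbonate: dilute stock: 38.4 mM × 681 mL ÷ 1000 mM = 26.150 mL
galactose: 39.1 g/L × 0.681 L = 26.627 g
lactose: 0.954% w/v = 9.54 g/L → 9.54 × 0.681 L = 6.497 g
ammonium chloride: dilute stock: 34.9 mM × 681 mL ÷ 2000 mM = 11.883 mL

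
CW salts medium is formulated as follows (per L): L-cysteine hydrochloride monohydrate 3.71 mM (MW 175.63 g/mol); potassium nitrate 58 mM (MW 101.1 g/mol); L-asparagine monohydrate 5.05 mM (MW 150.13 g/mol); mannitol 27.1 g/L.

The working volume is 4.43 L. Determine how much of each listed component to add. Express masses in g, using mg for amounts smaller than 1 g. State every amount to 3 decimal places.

L-cysteine hydrochloride monohydrate 2.887 g; potassium nitrate 25.977 g; L-asparagine monohydrate 3.359 g; mannitol 120.053 g

Working volume: 4.43 L.
L-cysteine hydrochloride monohydrate: 3.71 mmol/L × 175.63 g/mol × 4.43 L ÷ 1000 = 2.887 g
potassium nitrate: 58 mmol/L × 101.1 g/mol × 4.43 L ÷ 1000 = 25.977 g
L-asparagine monohydrate: 5.05 mmol/L × 150.13 g/mol × 4.43 L ÷ 1000 = 3.359 g
mannitol: 27.1 g/L × 4.43 L = 120.053 g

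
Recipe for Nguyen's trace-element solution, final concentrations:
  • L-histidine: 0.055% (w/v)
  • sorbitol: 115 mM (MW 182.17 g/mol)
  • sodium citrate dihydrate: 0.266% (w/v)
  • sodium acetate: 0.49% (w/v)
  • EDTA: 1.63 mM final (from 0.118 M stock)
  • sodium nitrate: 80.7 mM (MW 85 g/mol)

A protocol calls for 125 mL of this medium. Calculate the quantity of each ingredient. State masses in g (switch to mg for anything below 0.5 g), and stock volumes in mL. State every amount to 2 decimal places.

Target volume = 125 mL = 0.125 L.
L-histidine: 0.055% w/v = 0.55 g/L → 0.55 × 0.125 L = 0.06875 g = 68.75 mg
sorbitol: 115 mmol/L × 182.17 g/mol × 0.125 L ÷ 1000 = 2.62 g
sodium citrate dihydrate: 0.266 g per 100 mL × 125 mL ÷ 100 = 0.3325 g = 332.50 mg
sodium acetate: 0.49 g per 100 mL × 125 mL ÷ 100 = 0.61 g
EDTA: V = C2·V2/C1 = 1.63 mM × 125 mL ÷ 118 mM = 1.73 mL
sodium nitrate: 80.7 mmol/L × 85 g/mol × 0.125 L ÷ 1000 = 0.86 g

L-histidine 68.75 mg; sorbitol 2.62 g; sodium citrate dihydrate 332.50 mg; sodium acetate 0.61 g; EDTA 1.73 mL; sodium nitrate 0.86 g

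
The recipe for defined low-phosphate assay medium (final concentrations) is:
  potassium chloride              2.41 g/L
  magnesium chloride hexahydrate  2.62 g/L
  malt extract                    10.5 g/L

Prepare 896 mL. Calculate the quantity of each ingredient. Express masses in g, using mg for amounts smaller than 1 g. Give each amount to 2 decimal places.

potassium chloride 2.16 g; magnesium chloride hexahydrate 2.35 g; malt extract 9.41 g

Target volume = 896 mL = 0.896 L.
potassium chloride: 2.41 g/L × 0.896 L = 2.16 g
magnesium chloride hexahydrate: 2.62 g/L × 0.896 L = 2.35 g
malt extract: 10.5 g/L × 0.896 L = 9.41 g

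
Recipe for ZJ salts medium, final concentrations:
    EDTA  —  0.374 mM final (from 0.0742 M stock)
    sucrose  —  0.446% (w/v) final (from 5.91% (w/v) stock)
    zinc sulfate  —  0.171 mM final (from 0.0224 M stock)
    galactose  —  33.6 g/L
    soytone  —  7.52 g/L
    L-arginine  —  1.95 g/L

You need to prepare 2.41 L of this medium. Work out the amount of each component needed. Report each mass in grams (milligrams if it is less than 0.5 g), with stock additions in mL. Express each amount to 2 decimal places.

Working volume: 2.41 L.
EDTA: V = C2·V2/C1 = 0.374 mM × 2410 mL ÷ 74.2 mM = 12.15 mL
sucrose: V = C2·V2/C1 = 0.446% ÷ 5.91% × 2410 mL = 181.87 mL
zinc sulfate: V = C2·V2/C1 = 0.171 mM × 2410 mL ÷ 22.4 mM = 18.40 mL
galactose: 33.6 g/L × 2.41 L = 80.98 g
soytone: 7.52 g/L × 2.41 L = 18.12 g
L-arginine: 1.95 g/L × 2.41 L = 4.70 g

EDTA 12.15 mL; sucrose 181.87 mL; zinc sulfate 18.40 mL; galactose 80.98 g; soytone 18.12 g; L-arginine 4.70 g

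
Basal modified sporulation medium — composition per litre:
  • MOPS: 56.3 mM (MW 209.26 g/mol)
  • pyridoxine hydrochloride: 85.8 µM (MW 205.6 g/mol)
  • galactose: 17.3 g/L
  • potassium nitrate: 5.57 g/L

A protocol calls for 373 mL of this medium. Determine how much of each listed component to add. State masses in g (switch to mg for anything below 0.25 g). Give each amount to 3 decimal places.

Target volume = 373 mL = 0.373 L.
MOPS: 56.3 mmol/L × 209.26 g/mol × 0.373 L ÷ 1000 = 4.394 g
pyridoxine hydrochloride: 85.8 µmol/L × 205.6 g/mol × 0.373 L ÷ 1000 = 6.580 mg
galactose: 17.3 g/L × 0.373 L = 6.453 g
potassium nitrate: 5.57 g/L × 0.373 L = 2.078 g

MOPS 4.394 g; pyridoxine hydrochloride 6.580 mg; galactose 6.453 g; potassium nitrate 2.078 g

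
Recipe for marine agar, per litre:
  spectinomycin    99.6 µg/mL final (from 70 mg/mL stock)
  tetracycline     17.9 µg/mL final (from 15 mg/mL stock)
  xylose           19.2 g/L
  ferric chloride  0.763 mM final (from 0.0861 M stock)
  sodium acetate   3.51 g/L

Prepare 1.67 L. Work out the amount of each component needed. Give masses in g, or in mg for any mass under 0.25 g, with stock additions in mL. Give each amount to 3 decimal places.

spectinomycin 2.376 mL; tetracycline 1.993 mL; xylose 32.064 g; ferric chloride 14.799 mL; sodium acetate 5.862 g

Working volume: 1.67 L.
spectinomycin: dilute stock: 99.6 µg/mL × 1670 mL ÷ 70000 µg/mL = 2.376 mL
tetracycline: dilute stock: 17.9 µg/mL × 1670 mL ÷ 15000 µg/mL = 1.993 mL
xylose: 19.2 g/L × 1.67 L = 32.064 g
ferric chloride: dilute stock: 0.763 mM × 1670 mL ÷ 86.1 mM = 14.799 mL
sodium acetate: 3.51 g/L × 1.67 L = 5.862 g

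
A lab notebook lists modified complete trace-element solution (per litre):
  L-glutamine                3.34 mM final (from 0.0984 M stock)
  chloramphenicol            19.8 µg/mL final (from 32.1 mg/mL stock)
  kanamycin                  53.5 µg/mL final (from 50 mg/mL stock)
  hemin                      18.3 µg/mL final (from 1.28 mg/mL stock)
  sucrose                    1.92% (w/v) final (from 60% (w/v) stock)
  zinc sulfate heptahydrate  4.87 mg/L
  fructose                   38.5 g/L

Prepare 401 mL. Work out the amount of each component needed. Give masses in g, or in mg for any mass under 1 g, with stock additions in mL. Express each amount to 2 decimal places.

Working volume: 401 mL = 0.401 L.
L-glutamine: V = C2·V2/C1 = 3.34 mM × 401 mL ÷ 98.4 mM = 13.61 mL
chloramphenicol: V = C2·V2/C1 = 19.8 µg/mL × 401 mL ÷ 32100 µg/mL = 0.25 mL
kanamycin: C1V1 = C2V2 → 53.5 µg/mL × 401 mL ÷ 50000 µg/mL = 0.43 mL
hemin: C1V1 = C2V2 → 18.3 µg/mL × 401 mL ÷ 1280 µg/mL = 5.73 mL
sucrose: C1V1 = C2V2 → 1.92% ÷ 60% × 401 mL = 12.83 mL
zinc sulfate heptahydrate: 4.87 mg/L × 0.401 L = 1.95 mg
fructose: 38.5 g/L × 0.401 L = 15.44 g

L-glutamine 13.61 mL; chloramphenicol 0.25 mL; kanamycin 0.43 mL; hemin 5.73 mL; sucrose 12.83 mL; zinc sulfate heptahydrate 1.95 mg; fructose 15.44 g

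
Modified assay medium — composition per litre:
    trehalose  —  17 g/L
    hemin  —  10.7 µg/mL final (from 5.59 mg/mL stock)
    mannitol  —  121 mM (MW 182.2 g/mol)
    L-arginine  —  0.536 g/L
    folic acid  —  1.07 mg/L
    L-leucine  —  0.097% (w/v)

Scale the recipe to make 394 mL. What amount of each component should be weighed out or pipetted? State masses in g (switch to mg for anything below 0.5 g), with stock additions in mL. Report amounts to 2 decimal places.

trehalose 6.70 g; hemin 0.75 mL; mannitol 8.69 g; L-arginine 211.18 mg; folic acid 0.42 mg; L-leucine 382.18 mg

Working volume: 394 mL = 0.394 L.
trehalose: 17 g/L × 0.394 L = 6.70 g
hemin: V = C2·V2/C1 = 10.7 µg/mL × 394 mL ÷ 5590 µg/mL = 0.75 mL
mannitol: 121 mmol/L × 182.2 g/mol × 0.394 L ÷ 1000 = 8.69 g
L-arginine: 0.536 g/L × 0.394 L = 0.211184 g = 211.18 mg
folic acid: 1.07 mg/L × 0.394 L = 0.42 mg
L-leucine: 0.097% w/v = 0.97 g/L → 0.97 × 0.394 L = 0.38218 g = 382.18 mg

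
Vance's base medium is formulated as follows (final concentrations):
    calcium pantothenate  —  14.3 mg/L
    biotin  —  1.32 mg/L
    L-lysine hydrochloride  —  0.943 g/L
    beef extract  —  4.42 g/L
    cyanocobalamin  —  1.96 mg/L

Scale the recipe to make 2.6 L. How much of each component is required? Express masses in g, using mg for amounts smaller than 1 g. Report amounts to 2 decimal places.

calcium pantothenate 37.18 mg; biotin 3.43 mg; L-lysine hydrochloride 2.45 g; beef extract 11.49 g; cyanocobalamin 5.10 mg

Working volume: 2.6 L.
calcium pantothenate: 14.3 mg/L × 2.6 L = 37.18 mg
biotin: 1.32 mg/L × 2.6 L = 3.43 mg
L-lysine hydrochloride: 0.943 g/L × 2.6 L = 2.45 g
beef extract: 4.42 g/L × 2.6 L = 11.49 g
cyanocobalamin: 1.96 mg/L × 2.6 L = 5.10 mg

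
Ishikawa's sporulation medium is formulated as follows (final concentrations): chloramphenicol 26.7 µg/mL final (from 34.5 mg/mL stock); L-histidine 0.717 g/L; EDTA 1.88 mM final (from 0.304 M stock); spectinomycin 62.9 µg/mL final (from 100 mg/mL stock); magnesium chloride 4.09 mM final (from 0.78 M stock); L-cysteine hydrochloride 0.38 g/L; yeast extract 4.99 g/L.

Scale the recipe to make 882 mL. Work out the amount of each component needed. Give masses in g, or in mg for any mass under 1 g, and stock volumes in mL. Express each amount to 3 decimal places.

Working volume: 882 mL = 0.882 L.
chloramphenicol: V = C2·V2/C1 = 26.7 µg/mL × 882 mL ÷ 34500 µg/mL = 0.683 mL
L-histidine: 0.717 g/L × 0.882 L = 0.632394 g = 632.394 mg
EDTA: dilute stock: 1.88 mM × 882 mL ÷ 304 mM = 5.454 mL
spectinomycin: V = C2·V2/C1 = 62.9 µg/mL × 882 mL ÷ 100000 µg/mL = 0.555 mL
magnesium chloride: C1V1 = C2V2 → 4.09 mM × 882 mL ÷ 780 mM = 4.625 mL
L-cysteine hydrochloride: 0.38 g/L × 0.882 L = 0.33516 g = 335.160 mg
yeast extract: 4.99 g/L × 0.882 L = 4.401 g

chloramphenicol 0.683 mL; L-histidine 632.394 mg; EDTA 5.454 mL; spectinomycin 0.555 mL; magnesium chloride 4.625 mL; L-cysteine hydrochloride 335.160 mg; yeast extract 4.401 g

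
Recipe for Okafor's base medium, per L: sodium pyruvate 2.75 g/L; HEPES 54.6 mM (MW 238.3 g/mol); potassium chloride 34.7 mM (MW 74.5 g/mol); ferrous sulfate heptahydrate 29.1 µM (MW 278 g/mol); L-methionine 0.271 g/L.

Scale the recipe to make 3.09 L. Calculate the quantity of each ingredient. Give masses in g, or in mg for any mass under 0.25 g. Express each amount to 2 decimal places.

sodium pyruvate 8.50 g; HEPES 40.20 g; potassium chloride 7.99 g; ferrous sulfate heptahydrate 25.00 mg; L-methionine 0.84 g

Scale factor relative to 1 L: 3.09.
sodium pyruvate: 2.75 g/L × 3.09 L = 8.50 g
HEPES: 54.6 mmol/L × 238.3 g/mol × 3.09 L ÷ 1000 = 40.20 g
potassium chloride: 34.7 mmol/L × 74.5 g/mol × 3.09 L ÷ 1000 = 7.99 g
ferrous sulfate heptahydrate: 29.1 µmol/L × 278 g/mol × 3.09 L ÷ 1000 = 25.00 mg
L-methionine: 0.271 g/L × 3.09 L = 0.84 g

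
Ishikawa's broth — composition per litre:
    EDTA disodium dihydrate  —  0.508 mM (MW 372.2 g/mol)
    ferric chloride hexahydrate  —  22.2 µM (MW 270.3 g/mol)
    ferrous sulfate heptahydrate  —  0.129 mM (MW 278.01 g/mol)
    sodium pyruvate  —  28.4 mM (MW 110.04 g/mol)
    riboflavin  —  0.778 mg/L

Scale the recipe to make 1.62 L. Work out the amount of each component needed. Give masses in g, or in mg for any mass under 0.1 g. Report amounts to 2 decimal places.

EDTA disodium dihydrate 0.31 g; ferric chloride hexahydrate 9.72 mg; ferrous sulfate heptahydrate 58.10 mg; sodium pyruvate 5.06 g; riboflavin 1.26 mg

Scale factor relative to 1 L: 1.62.
EDTA disodium dihydrate: 0.508 mmol/L × 372.2 g/mol × 1.62 L ÷ 1000 = 0.31 g
ferric chloride hexahydrate: 22.2 µmol/L × 270.3 g/mol × 1.62 L ÷ 1000 = 9.72 mg
ferrous sulfate heptahydrate: 0.129 mmol/L × 278.01 mg/mmol × 1.62 L = 58.10 mg
sodium pyruvate: 28.4 mmol/L × 110.04 g/mol × 1.62 L ÷ 1000 = 5.06 g
riboflavin: 0.778 mg/L × 1.62 L = 1.26 mg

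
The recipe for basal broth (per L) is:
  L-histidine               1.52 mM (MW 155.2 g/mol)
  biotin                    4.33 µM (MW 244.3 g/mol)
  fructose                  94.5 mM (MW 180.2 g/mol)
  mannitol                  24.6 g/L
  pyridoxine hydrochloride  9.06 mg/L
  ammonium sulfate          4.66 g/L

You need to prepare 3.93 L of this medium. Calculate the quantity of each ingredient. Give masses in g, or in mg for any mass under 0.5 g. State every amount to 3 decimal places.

L-histidine 0.927 g; biotin 4.157 mg; fructose 66.924 g; mannitol 96.678 g; pyridoxine hydrochloride 35.606 mg; ammonium sulfate 18.314 g

Working volume: 3.93 L.
L-histidine: 1.52 mmol/L × 155.2 g/mol × 3.93 L ÷ 1000 = 0.927 g
biotin: 4.33 µmol/L × 244.3 g/mol × 3.93 L ÷ 1000 = 4.157 mg
fructose: 94.5 mmol/L × 180.2 g/mol × 3.93 L ÷ 1000 = 66.924 g
mannitol: 24.6 g/L × 3.93 L = 96.678 g
pyridoxine hydrochloride: 9.06 mg/L × 3.93 L = 35.606 mg
ammonium sulfate: 4.66 g/L × 3.93 L = 18.314 g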